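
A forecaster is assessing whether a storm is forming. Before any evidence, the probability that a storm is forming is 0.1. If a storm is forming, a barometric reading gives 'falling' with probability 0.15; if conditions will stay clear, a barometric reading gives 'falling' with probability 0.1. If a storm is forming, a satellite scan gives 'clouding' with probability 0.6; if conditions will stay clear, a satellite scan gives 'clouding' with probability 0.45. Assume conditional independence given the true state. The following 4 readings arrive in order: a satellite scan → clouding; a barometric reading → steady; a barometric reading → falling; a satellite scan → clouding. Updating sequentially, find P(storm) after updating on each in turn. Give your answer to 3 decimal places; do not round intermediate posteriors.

After a satellite scan='clouding': P(storm) = 0.6·0.1000 / (0.6·0.1000 + 0.45·0.9000) ≈ 0.1290
After a barometric reading='steady': P(storm) = 0.85·0.1290 / (0.85·0.1290 + 0.9·0.8710) ≈ 0.1227
After a barometric reading='falling': P(storm) = 0.15·0.1227 / (0.15·0.1227 + 0.1·0.8773) ≈ 0.1735
After a satellite scan='clouding': P(storm) = 0.6·0.1735 / (0.6·0.1735 + 0.45·0.8265) ≈ 0.2186

0.219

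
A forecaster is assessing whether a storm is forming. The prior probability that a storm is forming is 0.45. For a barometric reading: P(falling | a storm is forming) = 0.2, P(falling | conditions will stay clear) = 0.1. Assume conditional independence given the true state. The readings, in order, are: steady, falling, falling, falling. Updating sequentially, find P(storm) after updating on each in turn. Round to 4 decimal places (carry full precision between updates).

Apply Bayes' rule sequentially, carrying P(storm) forward.
After 'steady': P(storm) = 0.8·0.4500 / (0.8·0.4500 + 0.9·0.5500) ≈ 0.4211
After 'falling': P(storm) = 0.2·0.4211 / (0.2·0.4211 + 0.1·0.5789) ≈ 0.5926
After 'falling': P(storm) = 0.2·0.5926 / (0.2·0.5926 + 0.1·0.4074) ≈ 0.7442
After 'falling': P(storm) = 0.2·0.7442 / (0.2·0.7442 + 0.1·0.2558) ≈ 0.8533

0.8533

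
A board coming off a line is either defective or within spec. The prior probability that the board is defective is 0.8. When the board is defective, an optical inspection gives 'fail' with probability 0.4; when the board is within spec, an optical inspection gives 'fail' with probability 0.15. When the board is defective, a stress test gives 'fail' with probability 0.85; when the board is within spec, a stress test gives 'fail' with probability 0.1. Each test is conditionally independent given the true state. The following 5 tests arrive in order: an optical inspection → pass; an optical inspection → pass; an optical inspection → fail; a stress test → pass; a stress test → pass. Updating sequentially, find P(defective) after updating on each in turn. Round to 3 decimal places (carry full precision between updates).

0.129

After an optical inspection='pass': P(defective) = 0.6·0.8000 / (0.6·0.8000 + 0.85·0.2000) ≈ 0.7385
After an optical inspection='pass': P(defective) = 0.6·0.7385 / (0.6·0.7385 + 0.85·0.2615) ≈ 0.6659
After an optical inspection='fail': P(defective) = 0.4·0.6659 / (0.4·0.6659 + 0.15·0.3341) ≈ 0.8416
After a stress test='pass': P(defective) = 0.15·0.8416 / (0.15·0.8416 + 0.9·0.1584) ≈ 0.4697
After a stress test='pass': P(defective) = 0.15·0.4697 / (0.15·0.4697 + 0.9·0.5303) ≈ 0.1286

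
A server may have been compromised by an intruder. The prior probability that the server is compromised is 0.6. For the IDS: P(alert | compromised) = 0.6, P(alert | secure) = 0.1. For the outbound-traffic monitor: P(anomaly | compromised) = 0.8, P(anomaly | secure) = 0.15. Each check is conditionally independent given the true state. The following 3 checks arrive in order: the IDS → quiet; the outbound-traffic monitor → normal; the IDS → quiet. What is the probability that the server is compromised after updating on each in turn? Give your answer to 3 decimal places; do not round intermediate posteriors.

After the IDS='quiet': P(compromised) = 0.4·0.6000 / (0.4·0.6000 + 0.9·0.4000) ≈ 0.4000
After the outbound-traffic monitor='normal': P(compromised) = 0.2·0.4000 / (0.2·0.4000 + 0.85·0.6000) ≈ 0.1356
After the IDS='quiet': P(compromised) = 0.4·0.1356 / (0.4·0.1356 + 0.9·0.8644) ≈ 0.0652

0.065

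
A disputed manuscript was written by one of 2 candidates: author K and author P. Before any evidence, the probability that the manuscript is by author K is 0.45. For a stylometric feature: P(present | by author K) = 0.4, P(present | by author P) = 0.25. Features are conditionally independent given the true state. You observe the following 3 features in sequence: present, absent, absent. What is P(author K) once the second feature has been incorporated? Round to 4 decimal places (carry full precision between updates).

0.5115

After 'present': P(author K) = 0.4·0.4500 / (0.4·0.4500 + 0.25·0.5500) ≈ 0.5669
After 'absent': P(author K) = 0.6·0.5669 / (0.6·0.5669 + 0.75·0.4331) ≈ 0.5115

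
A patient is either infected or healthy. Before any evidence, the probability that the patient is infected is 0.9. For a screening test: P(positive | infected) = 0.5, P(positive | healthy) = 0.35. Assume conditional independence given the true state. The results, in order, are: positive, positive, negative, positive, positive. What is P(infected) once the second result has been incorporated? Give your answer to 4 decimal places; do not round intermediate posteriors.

Each posterior becomes the prior for the next update.
After 'positive': P(infected) = 0.5·0.9000 / (0.5·0.9000 + 0.35·0.1000) ≈ 0.9278
After 'positive': P(infected) = 0.5·0.9278 / (0.5·0.9278 + 0.35·0.0722) ≈ 0.9484

0.9484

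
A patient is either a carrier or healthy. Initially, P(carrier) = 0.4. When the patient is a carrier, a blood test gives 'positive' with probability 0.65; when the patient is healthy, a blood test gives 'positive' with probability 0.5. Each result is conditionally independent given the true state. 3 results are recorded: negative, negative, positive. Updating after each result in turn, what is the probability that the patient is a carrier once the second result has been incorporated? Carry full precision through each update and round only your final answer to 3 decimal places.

After 'negative': P(carrier) = 0.35·0.4000 / (0.35·0.4000 + 0.5·0.6000) ≈ 0.3182
After 'negative': P(carrier) = 0.35·0.3182 / (0.35·0.3182 + 0.5·0.6818) ≈ 0.2462

0.246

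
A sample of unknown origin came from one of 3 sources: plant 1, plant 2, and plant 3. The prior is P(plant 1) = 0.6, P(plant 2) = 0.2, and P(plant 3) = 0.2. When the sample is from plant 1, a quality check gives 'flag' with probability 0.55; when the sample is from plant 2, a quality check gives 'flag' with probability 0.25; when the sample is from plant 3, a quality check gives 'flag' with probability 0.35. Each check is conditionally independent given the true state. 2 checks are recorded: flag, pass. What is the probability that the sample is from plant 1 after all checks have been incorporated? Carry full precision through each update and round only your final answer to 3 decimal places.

0.641

Each posterior becomes the prior for the next update.
After 'flag': normaliser = 0.55·0.6000 + 0.25·0.2000 + 0.35·0.2000; P(plant 1) ≈ 0.7333, P(plant 2) ≈ 0.1111, P(plant 3) ≈ 0.1556
After 'pass': normaliser = 0.45·0.7333 + 0.75·0.1111 + 0.65·0.1556; P(plant 1) ≈ 0.6415, P(plant 2) ≈ 0.1620, P(plant 3) ≈ 0.1965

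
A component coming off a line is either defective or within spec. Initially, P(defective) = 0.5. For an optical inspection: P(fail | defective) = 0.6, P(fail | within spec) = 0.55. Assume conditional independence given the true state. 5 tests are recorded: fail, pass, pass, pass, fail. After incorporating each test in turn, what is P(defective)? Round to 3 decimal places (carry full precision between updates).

0.455

After 'fail': P(defective) = 0.6·0.5000 / (0.6·0.5000 + 0.55·0.5000) ≈ 0.5217
After 'pass': P(defective) = 0.4·0.5217 / (0.4·0.5217 + 0.45·0.4783) ≈ 0.4923
After 'pass': P(defective) = 0.4·0.4923 / (0.4·0.4923 + 0.45·0.5077) ≈ 0.4629
After 'pass': P(defective) = 0.4·0.4629 / (0.4·0.4629 + 0.45·0.5371) ≈ 0.4338
After 'fail': P(defective) = 0.6·0.4338 / (0.6·0.4338 + 0.55·0.5662) ≈ 0.4553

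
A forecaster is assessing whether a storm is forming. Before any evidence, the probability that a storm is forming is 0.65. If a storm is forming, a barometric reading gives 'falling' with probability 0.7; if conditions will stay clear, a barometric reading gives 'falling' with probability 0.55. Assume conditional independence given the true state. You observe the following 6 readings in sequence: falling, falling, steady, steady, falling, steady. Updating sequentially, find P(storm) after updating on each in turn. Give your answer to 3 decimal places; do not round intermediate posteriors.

Each posterior becomes the prior for the next update.
After 'falling': P(storm) = 0.7·0.6500 / (0.7·0.6500 + 0.55·0.3500) ≈ 0.7027
After 'falling': P(storm) = 0.7·0.7027 / (0.7·0.7027 + 0.55·0.2973) ≈ 0.7505
After 'steady': P(storm) = 0.3·0.7505 / (0.3·0.7505 + 0.45·0.2495) ≈ 0.6673
After 'steady': P(storm) = 0.3·0.6673 / (0.3·0.6673 + 0.45·0.3327) ≈ 0.5721
After 'falling': P(storm) = 0.7·0.5721 / (0.7·0.5721 + 0.55·0.4279) ≈ 0.6299
After 'steady': P(storm) = 0.3·0.6299 / (0.3·0.6299 + 0.45·0.3701) ≈ 0.5315

0.531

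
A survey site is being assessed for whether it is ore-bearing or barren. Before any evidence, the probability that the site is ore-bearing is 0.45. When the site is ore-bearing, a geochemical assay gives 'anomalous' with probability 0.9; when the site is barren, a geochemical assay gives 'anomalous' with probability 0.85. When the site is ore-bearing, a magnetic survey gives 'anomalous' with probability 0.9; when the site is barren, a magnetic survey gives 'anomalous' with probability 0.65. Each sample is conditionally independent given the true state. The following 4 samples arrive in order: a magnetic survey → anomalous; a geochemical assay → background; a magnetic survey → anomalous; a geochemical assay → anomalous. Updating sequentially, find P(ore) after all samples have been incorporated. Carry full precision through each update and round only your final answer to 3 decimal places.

0.525

After a magnetic survey='anomalous': P(ore) = 0.9·0.4500 / (0.9·0.4500 + 0.65·0.5500) ≈ 0.5311
After a geochemical assay='background': P(ore) = 0.1·0.5311 / (0.1·0.5311 + 0.15·0.4689) ≈ 0.4303
After a magnetic survey='anomalous': P(ore) = 0.9·0.4303 / (0.9·0.4303 + 0.65·0.5697) ≈ 0.5112
After a geochemical assay='anomalous': P(ore) = 0.9·0.5112 / (0.9·0.5112 + 0.85·0.4888) ≈ 0.5254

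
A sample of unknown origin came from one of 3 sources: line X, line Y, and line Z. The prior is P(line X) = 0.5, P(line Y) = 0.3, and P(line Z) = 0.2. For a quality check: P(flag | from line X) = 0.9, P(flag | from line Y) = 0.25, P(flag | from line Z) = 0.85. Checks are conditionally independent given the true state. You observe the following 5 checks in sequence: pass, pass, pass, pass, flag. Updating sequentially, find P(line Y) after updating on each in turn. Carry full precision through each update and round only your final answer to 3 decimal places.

0.995

Each posterior becomes the prior for the next update.
After 'pass': normaliser = 0.1·0.5000 + 0.75·0.3000 + 0.15·0.2000; P(line X) ≈ 0.1639, P(line Y) ≈ 0.7377, P(line Z) ≈ 0.0984
After 'pass': normaliser = 0.1·0.1639 + 0.75·0.7377 + 0.15·0.0984; P(line X) ≈ 0.0281, P(line Y) ≈ 0.9467, P(line Z) ≈ 0.0252
After 'pass': normaliser = 0.1·0.0281 + 0.75·0.9467 + 0.15·0.0252; P(line X) ≈ 0.0039, P(line Y) ≈ 0.9908, P(line Z) ≈ 0.0053
After 'pass': normaliser = 0.1·0.0039 + 0.75·0.9908 + 0.15·0.0053; P(line X) ≈ 0.0005, P(line Y) ≈ 0.9984, P(line Z) ≈ 0.0011
After 'flag': normaliser = 0.9·0.0005 + 0.25·0.9984 + 0.85·0.0011; P(line X) ≈ 0.0019, P(line Y) ≈ 0.9945, P(line Z) ≈ 0.0036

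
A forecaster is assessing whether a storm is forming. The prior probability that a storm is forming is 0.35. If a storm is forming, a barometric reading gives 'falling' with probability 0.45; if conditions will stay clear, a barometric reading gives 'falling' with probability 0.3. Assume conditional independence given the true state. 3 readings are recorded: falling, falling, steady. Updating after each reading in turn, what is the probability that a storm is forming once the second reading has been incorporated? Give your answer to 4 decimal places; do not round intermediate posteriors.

Apply Bayes' rule sequentially, carrying P(storm) forward.
After 'falling': P(storm) = 0.45·0.3500 / (0.45·0.3500 + 0.3·0.6500) ≈ 0.4468
After 'falling': P(storm) = 0.45·0.4468 / (0.45·0.4468 + 0.3·0.5532) ≈ 0.5478

0.5478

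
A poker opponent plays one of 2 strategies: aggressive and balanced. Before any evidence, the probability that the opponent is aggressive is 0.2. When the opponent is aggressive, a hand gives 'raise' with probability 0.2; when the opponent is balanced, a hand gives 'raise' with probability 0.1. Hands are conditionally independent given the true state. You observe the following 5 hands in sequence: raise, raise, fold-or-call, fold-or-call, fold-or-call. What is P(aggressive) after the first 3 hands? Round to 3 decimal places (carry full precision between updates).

After 'raise': P(aggressive) = 0.2·0.2000 / (0.2·0.2000 + 0.1·0.8000) ≈ 0.3333
After 'raise': P(aggressive) = 0.2·0.3333 / (0.2·0.3333 + 0.1·0.6667) ≈ 0.5000
After 'fold-or-call': P(aggressive) = 0.8·0.5000 / (0.8·0.5000 + 0.9·0.5000) ≈ 0.4706

0.471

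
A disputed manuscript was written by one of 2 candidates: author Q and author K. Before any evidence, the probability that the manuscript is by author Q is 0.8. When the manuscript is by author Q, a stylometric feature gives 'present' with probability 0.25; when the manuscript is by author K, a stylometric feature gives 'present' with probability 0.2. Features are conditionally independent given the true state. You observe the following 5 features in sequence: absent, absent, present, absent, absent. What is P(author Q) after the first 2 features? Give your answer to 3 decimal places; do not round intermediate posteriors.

After 'absent': P(author Q) = 0.75·0.8000 / (0.75·0.8000 + 0.8·0.2000) ≈ 0.7895
After 'absent': P(author Q) = 0.75·0.7895 / (0.75·0.7895 + 0.8·0.2105) ≈ 0.7785

0.779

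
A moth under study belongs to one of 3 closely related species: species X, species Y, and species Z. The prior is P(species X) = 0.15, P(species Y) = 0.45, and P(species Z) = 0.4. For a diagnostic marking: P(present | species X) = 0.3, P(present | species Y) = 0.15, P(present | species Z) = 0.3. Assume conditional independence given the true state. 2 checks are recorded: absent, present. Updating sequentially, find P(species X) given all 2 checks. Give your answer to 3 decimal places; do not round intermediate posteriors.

0.182

After 'absent': normaliser = 0.7·0.1500 + 0.85·0.4500 + 0.7·0.4000; P(species X) ≈ 0.1368, P(species Y) ≈ 0.4984, P(species Z) ≈ 0.3648
After 'present': normaliser = 0.3·0.1368 + 0.15·0.4984 + 0.3·0.3648; P(species X) ≈ 0.1822, P(species Y) ≈ 0.3319, P(species Z) ≈ 0.4859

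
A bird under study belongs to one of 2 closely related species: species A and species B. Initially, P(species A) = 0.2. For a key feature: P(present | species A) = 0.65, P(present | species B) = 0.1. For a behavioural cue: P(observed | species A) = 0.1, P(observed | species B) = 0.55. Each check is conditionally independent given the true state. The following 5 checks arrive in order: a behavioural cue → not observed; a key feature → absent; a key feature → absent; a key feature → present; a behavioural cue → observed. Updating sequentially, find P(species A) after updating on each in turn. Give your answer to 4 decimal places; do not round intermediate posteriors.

0.0820

After a behavioural cue='not observed': P(species A) = 0.9·0.2000 / (0.9·0.2000 + 0.45·0.8000) ≈ 0.3333
After a key feature='absent': P(species A) = 0.35·0.3333 / (0.35·0.3333 + 0.9·0.6667) ≈ 0.1628
After a key feature='absent': P(species A) = 0.35·0.1628 / (0.35·0.1628 + 0.9·0.8372) ≈ 0.0703
After a key feature='present': P(species A) = 0.65·0.0703 / (0.65·0.0703 + 0.1·0.9297) ≈ 0.3295
After a behavioural cue='observed': P(species A) = 0.1·0.3295 / (0.1·0.3295 + 0.55·0.6705) ≈ 0.0820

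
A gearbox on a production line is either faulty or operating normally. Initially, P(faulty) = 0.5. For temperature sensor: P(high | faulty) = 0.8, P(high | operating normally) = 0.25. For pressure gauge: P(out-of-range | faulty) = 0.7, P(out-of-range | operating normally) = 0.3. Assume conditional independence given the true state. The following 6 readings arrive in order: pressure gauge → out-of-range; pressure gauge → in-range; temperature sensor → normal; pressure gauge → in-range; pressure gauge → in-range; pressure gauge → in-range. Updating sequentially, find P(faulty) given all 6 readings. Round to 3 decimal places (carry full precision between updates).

After pressure gauge='out-of-range': P(faulty) = 0.7·0.5000 / (0.7·0.5000 + 0.3·0.5000) ≈ 0.7000
After pressure gauge='in-range': P(faulty) = 0.3·0.7000 / (0.3·0.7000 + 0.7·0.3000) ≈ 0.5000
After temperature sensor='normal': P(faulty) = 0.2·0.5000 / (0.2·0.5000 + 0.75·0.5000) ≈ 0.2105
After pressure gauge='in-range': P(faulty) = 0.3·0.2105 / (0.3·0.2105 + 0.7·0.7895) ≈ 0.1026
After pressure gauge='in-range': P(faulty) = 0.3·0.1026 / (0.3·0.1026 + 0.7·0.8974) ≈ 0.0467
After pressure gauge='in-range': P(faulty) = 0.3·0.0467 / (0.3·0.0467 + 0.7·0.9533) ≈ 0.0206

0.021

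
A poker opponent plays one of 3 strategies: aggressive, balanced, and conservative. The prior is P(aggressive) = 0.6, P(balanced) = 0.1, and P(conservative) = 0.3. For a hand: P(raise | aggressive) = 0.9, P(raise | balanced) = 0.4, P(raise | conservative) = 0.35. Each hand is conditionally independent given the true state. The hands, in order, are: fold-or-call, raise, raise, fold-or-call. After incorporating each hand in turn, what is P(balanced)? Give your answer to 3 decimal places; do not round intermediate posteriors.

0.220

After 'fold-or-call': normaliser = 0.1·0.6000 + 0.6·0.1000 + 0.65·0.3000; P(aggressive) ≈ 0.1905, P(balanced) ≈ 0.1905, P(conservative) ≈ 0.6190
After 'raise': normaliser = 0.9·0.1905 + 0.4·0.1905 + 0.35·0.6190; P(aggressive) ≈ 0.3692, P(balanced) ≈ 0.1641, P(conservative) ≈ 0.4667
After 'raise': normaliser = 0.9·0.3692 + 0.4·0.1641 + 0.35·0.4667; P(aggressive) ≈ 0.5921, P(balanced) ≈ 0.1169, P(conservative) ≈ 0.2910
After 'fold-or-call': normaliser = 0.1·0.5921 + 0.6·0.1169 + 0.65·0.2910; P(aggressive) ≈ 0.1859, P(balanced) ≈ 0.2203, P(conservative) ≈ 0.5938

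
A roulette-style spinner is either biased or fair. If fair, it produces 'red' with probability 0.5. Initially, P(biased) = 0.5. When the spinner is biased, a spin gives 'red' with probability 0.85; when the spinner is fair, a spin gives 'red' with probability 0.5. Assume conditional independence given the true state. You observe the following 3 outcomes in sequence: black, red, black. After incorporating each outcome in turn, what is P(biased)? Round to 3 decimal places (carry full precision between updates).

After 'black': P(biased) = 0.15·0.5000 / (0.15·0.5000 + 0.5·0.5000) ≈ 0.2308
After 'red': P(biased) = 0.85·0.2308 / (0.85·0.2308 + 0.5·0.7692) ≈ 0.3377
After 'black': P(biased) = 0.15·0.3377 / (0.15·0.3377 + 0.5·0.6623) ≈ 0.1327

0.133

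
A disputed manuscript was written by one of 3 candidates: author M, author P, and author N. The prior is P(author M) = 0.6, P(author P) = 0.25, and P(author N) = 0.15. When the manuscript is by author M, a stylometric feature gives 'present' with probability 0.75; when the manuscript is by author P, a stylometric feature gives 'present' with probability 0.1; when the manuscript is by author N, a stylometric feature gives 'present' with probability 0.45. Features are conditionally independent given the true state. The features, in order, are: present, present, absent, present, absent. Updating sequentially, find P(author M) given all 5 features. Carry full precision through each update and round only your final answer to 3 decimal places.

After 'present': normaliser = 0.75·0.6000 + 0.1·0.2500 + 0.45·0.1500; P(author M) ≈ 0.8295, P(author P) ≈ 0.0461, P(author N) ≈ 0.1244
After 'present': normaliser = 0.75·0.8295 + 0.1·0.0461 + 0.45·0.1244; P(author M) ≈ 0.9112, P(author P) ≈ 0.0067, P(author N) ≈ 0.0820
After 'absent': normaliser = 0.25·0.9112 + 0.9·0.0067 + 0.55·0.0820; P(author M) ≈ 0.8165, P(author P) ≈ 0.0218, P(author N) ≈ 0.1617
After 'present': normaliser = 0.75·0.8165 + 0.1·0.0218 + 0.45·0.1617; P(author M) ≈ 0.8910, P(author P) ≈ 0.0032, P(author N) ≈ 0.1058
After 'absent': normaliser = 0.25·0.8910 + 0.9·0.0032 + 0.55·0.1058; P(author M) ≈ 0.7848, P(author P) ≈ 0.0100, P(author N) ≈ 0.2051

0.785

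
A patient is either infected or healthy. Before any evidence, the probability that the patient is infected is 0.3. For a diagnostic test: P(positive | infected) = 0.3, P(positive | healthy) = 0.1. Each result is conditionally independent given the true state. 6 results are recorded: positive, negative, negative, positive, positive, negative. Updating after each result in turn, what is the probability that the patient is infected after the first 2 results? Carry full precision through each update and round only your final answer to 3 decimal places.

Apply Bayes' rule sequentially, carrying P(infected) forward.
After 'positive': P(infected) = 0.3·0.3000 / (0.3·0.3000 + 0.1·0.7000) ≈ 0.5625
After 'negative': P(infected) = 0.7·0.5625 / (0.7·0.5625 + 0.9·0.4375) ≈ 0.5000

0.500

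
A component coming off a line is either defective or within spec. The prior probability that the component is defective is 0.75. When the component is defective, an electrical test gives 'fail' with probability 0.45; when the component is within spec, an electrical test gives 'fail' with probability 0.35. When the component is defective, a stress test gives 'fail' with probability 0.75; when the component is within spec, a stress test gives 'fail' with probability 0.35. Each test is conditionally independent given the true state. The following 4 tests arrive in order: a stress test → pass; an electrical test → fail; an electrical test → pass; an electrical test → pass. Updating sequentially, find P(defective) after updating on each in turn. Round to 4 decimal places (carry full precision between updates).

After a stress test='pass': P(defective) = 0.25·0.7500 / (0.25·0.7500 + 0.65·0.2500) ≈ 0.5357
After an electrical test='fail': P(defective) = 0.45·0.5357 / (0.45·0.5357 + 0.35·0.4643) ≈ 0.5973
After an electrical test='pass': P(defective) = 0.55·0.5973 / (0.55·0.5973 + 0.65·0.4027) ≈ 0.5566
After an electrical test='pass': P(defective) = 0.55·0.5566 / (0.55·0.5566 + 0.65·0.4434) ≈ 0.5151

0.5151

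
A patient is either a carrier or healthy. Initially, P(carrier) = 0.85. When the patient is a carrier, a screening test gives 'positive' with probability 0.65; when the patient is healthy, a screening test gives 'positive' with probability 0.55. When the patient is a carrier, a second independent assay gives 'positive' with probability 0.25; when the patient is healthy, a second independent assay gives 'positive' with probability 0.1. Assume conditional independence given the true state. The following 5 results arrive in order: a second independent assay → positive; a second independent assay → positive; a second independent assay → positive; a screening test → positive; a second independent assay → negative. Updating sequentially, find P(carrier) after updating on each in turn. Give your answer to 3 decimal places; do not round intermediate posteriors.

Apply Bayes' rule sequentially, carrying P(carrier) forward.
After a second independent assay='positive': P(carrier) = 0.25·0.8500 / (0.25·0.8500 + 0.1·0.1500) ≈ 0.9341
After a second independent assay='positive': P(carrier) = 0.25·0.9341 / (0.25·0.9341 + 0.1·0.0659) ≈ 0.9725
After a second independent assay='positive': P(carrier) = 0.25·0.9725 / (0.25·0.9725 + 0.1·0.0275) ≈ 0.9888
After a screening test='positive': P(carrier) = 0.65·0.9888 / (0.65·0.9888 + 0.55·0.0112) ≈ 0.9905
After a second independent assay='negative': P(carrier) = 0.75·0.9905 / (0.75·0.9905 + 0.9·0.0095) ≈ 0.9887

0.989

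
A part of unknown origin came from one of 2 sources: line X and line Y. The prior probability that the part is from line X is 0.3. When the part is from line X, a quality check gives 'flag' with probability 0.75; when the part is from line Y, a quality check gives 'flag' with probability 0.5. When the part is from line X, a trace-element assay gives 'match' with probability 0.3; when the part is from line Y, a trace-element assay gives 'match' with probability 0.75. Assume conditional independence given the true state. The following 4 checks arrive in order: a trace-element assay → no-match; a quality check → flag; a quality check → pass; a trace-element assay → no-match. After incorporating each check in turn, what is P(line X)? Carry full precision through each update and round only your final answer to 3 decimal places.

0.716

After a trace-element assay='no-match': P(line X) = 0.7·0.3000 / (0.7·0.3000 + 0.25·0.7000) ≈ 0.5455
After a quality check='flag': P(line X) = 0.75·0.5455 / (0.75·0.5455 + 0.5·0.4545) ≈ 0.6429
After a quality check='pass': P(line X) = 0.25·0.6429 / (0.25·0.6429 + 0.5·0.3571) ≈ 0.4737
After a trace-element assay='no-match': P(line X) = 0.7·0.4737 / (0.7·0.4737 + 0.25·0.5263) ≈ 0.7159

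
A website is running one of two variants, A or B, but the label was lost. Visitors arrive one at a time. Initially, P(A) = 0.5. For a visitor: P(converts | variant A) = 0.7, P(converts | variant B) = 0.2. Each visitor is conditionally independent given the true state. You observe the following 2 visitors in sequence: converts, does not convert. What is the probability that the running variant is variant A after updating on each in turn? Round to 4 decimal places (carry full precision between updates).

After 'converts': P(A) = 0.7·0.5000 / (0.7·0.5000 + 0.2·0.5000) ≈ 0.7778
After 'does not convert': P(A) = 0.3·0.7778 / (0.3·0.7778 + 0.8·0.2222) ≈ 0.5676

0.5676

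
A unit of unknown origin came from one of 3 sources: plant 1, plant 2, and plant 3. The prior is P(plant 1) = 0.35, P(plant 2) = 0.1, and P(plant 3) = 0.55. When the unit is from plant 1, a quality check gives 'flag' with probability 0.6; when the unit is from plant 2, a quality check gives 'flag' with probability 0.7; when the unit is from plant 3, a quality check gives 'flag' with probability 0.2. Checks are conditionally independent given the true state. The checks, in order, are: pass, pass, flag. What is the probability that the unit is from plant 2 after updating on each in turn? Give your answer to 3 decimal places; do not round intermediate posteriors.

0.057

After 'pass': normaliser = 0.4·0.3500 + 0.3·0.1000 + 0.8·0.5500; P(plant 1) ≈ 0.2295, P(plant 2) ≈ 0.0492, P(plant 3) ≈ 0.7213
After 'pass': normaliser = 0.4·0.2295 + 0.3·0.0492 + 0.8·0.7213; P(plant 1) ≈ 0.1343, P(plant 2) ≈ 0.0216, P(plant 3) ≈ 0.8441
After 'flag': normaliser = 0.6·0.1343 + 0.7·0.0216 + 0.2·0.8441; P(plant 1) ≈ 0.3046, P(plant 2) ≈ 0.0571, P(plant 3) ≈ 0.6383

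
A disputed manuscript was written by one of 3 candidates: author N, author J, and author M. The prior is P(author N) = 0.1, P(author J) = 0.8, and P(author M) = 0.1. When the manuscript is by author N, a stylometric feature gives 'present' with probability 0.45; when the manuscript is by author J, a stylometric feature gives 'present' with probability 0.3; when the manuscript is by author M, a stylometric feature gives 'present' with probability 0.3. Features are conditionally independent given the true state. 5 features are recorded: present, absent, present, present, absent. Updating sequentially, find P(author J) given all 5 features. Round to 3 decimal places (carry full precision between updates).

0.722

After 'present': normaliser = 0.45·0.1000 + 0.3·0.8000 + 0.3·0.1000; P(author N) ≈ 0.1429, P(author J) ≈ 0.7619, P(author M) ≈ 0.0952
After 'absent': normaliser = 0.55·0.1429 + 0.7·0.7619 + 0.7·0.0952; P(author N) ≈ 0.1158, P(author J) ≈ 0.7860, P(author M) ≈ 0.0982
After 'present': normaliser = 0.45·0.1158 + 0.3·0.7860 + 0.3·0.0982; P(author N) ≈ 0.1642, P(author J) ≈ 0.7430, P(author M) ≈ 0.0929
After 'present': normaliser = 0.45·0.1642 + 0.3·0.7430 + 0.3·0.0929; P(author N) ≈ 0.2276, P(author J) ≈ 0.6866, P(author M) ≈ 0.0858
After 'absent': normaliser = 0.55·0.2276 + 0.7·0.6866 + 0.7·0.0858; P(author N) ≈ 0.1880, P(author J) ≈ 0.7218, P(author M) ≈ 0.0902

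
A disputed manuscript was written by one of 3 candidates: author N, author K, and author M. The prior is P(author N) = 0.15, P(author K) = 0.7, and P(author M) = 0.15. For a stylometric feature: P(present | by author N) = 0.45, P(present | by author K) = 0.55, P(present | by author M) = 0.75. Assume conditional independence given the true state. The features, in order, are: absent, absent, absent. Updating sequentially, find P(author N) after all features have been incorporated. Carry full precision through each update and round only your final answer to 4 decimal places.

After 'absent': normaliser = 0.55·0.1500 + 0.45·0.7000 + 0.25·0.1500; P(author N) ≈ 0.1897, P(author K) ≈ 0.7241, P(author M) ≈ 0.0862
After 'absent': normaliser = 0.55·0.1897 + 0.45·0.7241 + 0.25·0.0862; P(author N) ≈ 0.2309, P(author K) ≈ 0.7214, P(author M) ≈ 0.0477
After 'absent': normaliser = 0.55·0.2309 + 0.45·0.7214 + 0.25·0.0477; P(author N) ≈ 0.2740, P(author K) ≈ 0.7003, P(author M) ≈ 0.0257

0.2740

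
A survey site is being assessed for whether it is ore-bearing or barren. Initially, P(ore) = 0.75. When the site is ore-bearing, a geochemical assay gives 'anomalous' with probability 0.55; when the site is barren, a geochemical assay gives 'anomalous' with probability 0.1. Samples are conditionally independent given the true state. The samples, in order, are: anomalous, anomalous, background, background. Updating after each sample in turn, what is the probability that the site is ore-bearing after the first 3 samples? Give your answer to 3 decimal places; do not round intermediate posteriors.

After 'anomalous': P(ore) = 0.55·0.7500 / (0.55·0.7500 + 0.1·0.2500) ≈ 0.9429
After 'anomalous': P(ore) = 0.55·0.9429 / (0.55·0.9429 + 0.1·0.0571) ≈ 0.9891
After 'background': P(ore) = 0.45·0.9891 / (0.45·0.9891 + 0.9·0.0109) ≈ 0.9784

0.978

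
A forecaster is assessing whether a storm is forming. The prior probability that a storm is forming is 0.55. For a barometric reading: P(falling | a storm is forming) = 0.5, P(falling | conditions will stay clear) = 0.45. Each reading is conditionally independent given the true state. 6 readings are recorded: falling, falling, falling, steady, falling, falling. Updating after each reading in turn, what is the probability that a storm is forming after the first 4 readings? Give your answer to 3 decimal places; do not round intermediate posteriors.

0.604

Each posterior becomes the prior for the next update.
After 'falling': P(storm) = 0.5·0.5500 / (0.5·0.5500 + 0.45·0.4500) ≈ 0.5759
After 'falling': P(storm) = 0.5·0.5759 / (0.5·0.5759 + 0.45·0.4241) ≈ 0.6014
After 'falling': P(storm) = 0.5·0.6014 / (0.5·0.6014 + 0.45·0.3986) ≈ 0.6264
After 'steady': P(storm) = 0.5·0.6264 / (0.5·0.6264 + 0.55·0.3736) ≈ 0.6038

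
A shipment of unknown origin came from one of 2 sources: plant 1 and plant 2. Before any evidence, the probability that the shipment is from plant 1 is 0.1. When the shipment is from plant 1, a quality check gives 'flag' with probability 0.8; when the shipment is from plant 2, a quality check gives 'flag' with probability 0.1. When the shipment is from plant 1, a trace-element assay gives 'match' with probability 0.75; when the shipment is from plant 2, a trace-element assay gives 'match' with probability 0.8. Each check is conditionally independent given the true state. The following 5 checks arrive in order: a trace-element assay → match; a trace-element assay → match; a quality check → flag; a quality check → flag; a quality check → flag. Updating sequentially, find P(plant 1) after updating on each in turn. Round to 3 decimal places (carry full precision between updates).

Each posterior becomes the prior for the next update.
After a trace-element assay='match': P(plant 1) = 0.75·0.1000 / (0.75·0.1000 + 0.8·0.9000) ≈ 0.0943
After a trace-element assay='match': P(plant 1) = 0.75·0.0943 / (0.75·0.0943 + 0.8·0.9057) ≈ 0.0890
After a quality check='flag': P(plant 1) = 0.8·0.0890 / (0.8·0.0890 + 0.1·0.9110) ≈ 0.4386
After a quality check='flag': P(plant 1) = 0.8·0.4386 / (0.8·0.4386 + 0.1·0.5614) ≈ 0.8621
After a quality check='flag': P(plant 1) = 0.8·0.8621 / (0.8·0.8621 + 0.1·0.1379) ≈ 0.9804

0.980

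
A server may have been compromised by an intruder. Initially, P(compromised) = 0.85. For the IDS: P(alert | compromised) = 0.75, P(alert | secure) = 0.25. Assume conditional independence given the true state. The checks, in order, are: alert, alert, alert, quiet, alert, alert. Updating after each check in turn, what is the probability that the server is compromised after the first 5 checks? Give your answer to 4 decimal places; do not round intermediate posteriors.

0.9935

After 'alert': P(compromised) = 0.75·0.8500 / (0.75·0.8500 + 0.25·0.1500) ≈ 0.9444
After 'alert': P(compromised) = 0.75·0.9444 / (0.75·0.9444 + 0.25·0.0556) ≈ 0.9808
After 'alert': P(compromised) = 0.75·0.9808 / (0.75·0.9808 + 0.25·0.0192) ≈ 0.9935
After 'quiet': P(compromised) = 0.25·0.9935 / (0.25·0.9935 + 0.75·0.0065) ≈ 0.9808
After 'alert': P(compromised) = 0.75·0.9808 / (0.75·0.9808 + 0.25·0.0192) ≈ 0.9935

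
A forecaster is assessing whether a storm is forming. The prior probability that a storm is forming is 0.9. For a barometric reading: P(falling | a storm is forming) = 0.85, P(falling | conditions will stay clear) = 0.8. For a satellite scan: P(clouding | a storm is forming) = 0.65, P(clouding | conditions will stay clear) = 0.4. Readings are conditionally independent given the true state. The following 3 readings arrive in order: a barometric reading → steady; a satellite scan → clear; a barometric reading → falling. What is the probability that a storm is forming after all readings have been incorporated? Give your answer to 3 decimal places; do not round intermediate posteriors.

0.807

After a barometric reading='steady': P(storm) = 0.15·0.9000 / (0.15·0.9000 + 0.2·0.1000) ≈ 0.8710
After a satellite scan='clear': P(storm) = 0.35·0.8710 / (0.35·0.8710 + 0.6·0.1290) ≈ 0.7975
After a barometric reading='falling': P(storm) = 0.85·0.7975 / (0.85·0.7975 + 0.8·0.2025) ≈ 0.8071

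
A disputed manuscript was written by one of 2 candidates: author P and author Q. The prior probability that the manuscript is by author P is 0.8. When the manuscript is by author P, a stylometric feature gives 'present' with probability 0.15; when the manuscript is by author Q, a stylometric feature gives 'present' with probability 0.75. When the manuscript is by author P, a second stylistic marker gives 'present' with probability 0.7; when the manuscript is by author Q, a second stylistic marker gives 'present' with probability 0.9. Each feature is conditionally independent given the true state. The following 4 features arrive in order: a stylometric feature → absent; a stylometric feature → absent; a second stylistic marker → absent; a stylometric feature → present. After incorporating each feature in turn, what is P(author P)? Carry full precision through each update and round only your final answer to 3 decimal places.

0.965

After a stylometric feature='absent': P(author P) = 0.85·0.8000 / (0.85·0.8000 + 0.25·0.2000) ≈ 0.9315
After a stylometric feature='absent': P(author P) = 0.85·0.9315 / (0.85·0.9315 + 0.25·0.0685) ≈ 0.9788
After a second stylistic marker='absent': P(author P) = 0.3·0.9788 / (0.3·0.9788 + 0.1·0.0212) ≈ 0.9928
After a stylometric feature='present': P(author P) = 0.15·0.9928 / (0.15·0.9928 + 0.75·0.0072) ≈ 0.9652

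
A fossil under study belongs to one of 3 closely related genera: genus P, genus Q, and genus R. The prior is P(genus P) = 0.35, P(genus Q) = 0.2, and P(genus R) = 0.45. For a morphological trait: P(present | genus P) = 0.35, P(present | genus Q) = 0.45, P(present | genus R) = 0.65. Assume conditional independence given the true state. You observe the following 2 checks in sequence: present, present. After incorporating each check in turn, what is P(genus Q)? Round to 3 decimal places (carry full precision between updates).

After 'present': normaliser = 0.35·0.3500 + 0.45·0.2000 + 0.65·0.4500; P(genus P) ≈ 0.2426, P(genus Q) ≈ 0.1782, P(genus R) ≈ 0.5792
After 'present': normaliser = 0.35·0.2426 + 0.45·0.1782 + 0.65·0.5792; P(genus P) ≈ 0.1568, P(genus Q) ≈ 0.1481, P(genus R) ≈ 0.6952

0.148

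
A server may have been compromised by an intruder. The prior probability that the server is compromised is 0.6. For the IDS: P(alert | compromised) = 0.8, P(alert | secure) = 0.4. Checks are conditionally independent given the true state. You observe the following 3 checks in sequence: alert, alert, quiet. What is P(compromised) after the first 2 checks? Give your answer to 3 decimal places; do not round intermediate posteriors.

After 'alert': P(compromised) = 0.8·0.6000 / (0.8·0.6000 + 0.4·0.4000) ≈ 0.7500
After 'alert': P(compromised) = 0.8·0.7500 / (0.8·0.7500 + 0.4·0.2500) ≈ 0.8571

0.857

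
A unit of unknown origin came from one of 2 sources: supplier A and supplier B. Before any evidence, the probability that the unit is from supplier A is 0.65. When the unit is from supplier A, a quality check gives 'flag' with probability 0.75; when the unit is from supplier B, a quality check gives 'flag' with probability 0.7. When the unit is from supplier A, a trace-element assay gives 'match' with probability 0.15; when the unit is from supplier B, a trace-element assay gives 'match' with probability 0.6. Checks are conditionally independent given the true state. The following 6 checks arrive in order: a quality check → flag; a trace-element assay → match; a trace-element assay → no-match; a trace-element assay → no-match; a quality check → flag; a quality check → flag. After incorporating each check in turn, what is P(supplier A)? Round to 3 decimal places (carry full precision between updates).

After a quality check='flag': P(supplier A) = 0.75·0.6500 / (0.75·0.6500 + 0.7·0.3500) ≈ 0.6655
After a trace-element assay='match': P(supplier A) = 0.15·0.6655 / (0.15·0.6655 + 0.6·0.3345) ≈ 0.3322
After a trace-element assay='no-match': P(supplier A) = 0.85·0.3322 / (0.85·0.3322 + 0.4·0.6678) ≈ 0.5139
After a trace-element assay='no-match': P(supplier A) = 0.85·0.5139 / (0.85·0.5139 + 0.4·0.4861) ≈ 0.6920
After a quality check='flag': P(supplier A) = 0.75·0.6920 / (0.75·0.6920 + 0.7·0.3080) ≈ 0.7065
After a quality check='flag': P(supplier A) = 0.75·0.7065 / (0.75·0.7065 + 0.7·0.2935) ≈ 0.7206

0.721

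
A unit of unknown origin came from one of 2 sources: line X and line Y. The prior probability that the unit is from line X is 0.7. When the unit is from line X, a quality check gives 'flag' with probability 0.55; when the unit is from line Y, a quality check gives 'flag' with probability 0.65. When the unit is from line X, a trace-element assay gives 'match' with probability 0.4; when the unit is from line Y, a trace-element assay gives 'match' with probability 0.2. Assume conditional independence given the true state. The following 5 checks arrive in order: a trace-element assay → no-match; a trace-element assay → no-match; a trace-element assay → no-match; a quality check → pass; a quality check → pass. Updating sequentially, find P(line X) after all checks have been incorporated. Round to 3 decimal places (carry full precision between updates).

0.619

After a trace-element assay='no-match': P(line X) = 0.6·0.7000 / (0.6·0.7000 + 0.8·0.3000) ≈ 0.6364
After a trace-element assay='no-match': P(line X) = 0.6·0.6364 / (0.6·0.6364 + 0.8·0.3636) ≈ 0.5676
After a trace-element assay='no-match': P(line X) = 0.6·0.5676 / (0.6·0.5676 + 0.8·0.4324) ≈ 0.4961
After a quality check='pass': P(line X) = 0.45·0.4961 / (0.45·0.4961 + 0.35·0.5039) ≈ 0.5586
After a quality check='pass': P(line X) = 0.45·0.5586 / (0.45·0.5586 + 0.35·0.4414) ≈ 0.6194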